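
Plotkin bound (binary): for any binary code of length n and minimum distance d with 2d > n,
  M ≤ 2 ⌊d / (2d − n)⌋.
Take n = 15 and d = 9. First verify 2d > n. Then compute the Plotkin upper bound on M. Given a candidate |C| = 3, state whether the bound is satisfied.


Plotkin bound M ≤ 6; given |C| = 3 ≤ bound (satisfied).

Check applicability: 2d = 18, n = 15.
2d − n = 3 > 0, so Plotkin applies.
Compute d/(2d−n) = 9/3 ≈ 3.0000.
⌊d/(2d−n)⌋ = 3.
Plotkin bound: M ≤ 2·3 = 6.
Given |C| = 3, check: satisfied.
This |C| is below the Plotkin bound.


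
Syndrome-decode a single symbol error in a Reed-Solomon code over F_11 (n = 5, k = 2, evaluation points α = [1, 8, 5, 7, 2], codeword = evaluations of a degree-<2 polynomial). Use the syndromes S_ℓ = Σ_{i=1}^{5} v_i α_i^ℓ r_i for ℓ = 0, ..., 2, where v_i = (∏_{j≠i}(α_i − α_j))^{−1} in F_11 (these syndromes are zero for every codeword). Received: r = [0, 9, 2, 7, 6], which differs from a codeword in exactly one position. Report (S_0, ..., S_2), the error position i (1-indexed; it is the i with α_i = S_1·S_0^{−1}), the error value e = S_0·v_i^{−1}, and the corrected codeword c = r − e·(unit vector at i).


S = (8, 1, 7), error at position 4, error magnitude e = 4, c = [0, 9, 2, 3, 6].

Step 1: column multipliers v_i = (∏_{j≠i}(α_i − α_j))^{−1} mod 11.
  i = 1 (α = 1): (1−8)(1−5)(1−7)(1−2) = (−7)·(−4)·(−6)·(−1) = 168 ≡ 3, so v_1 = 3^{−1} = 4 (mod 11).
  i = 2 (α = 8): (8−1)(8−5)(8−7)(8−2) = 7·3·1·6 = 126 ≡ 5, so v_2 = 5^{−1} = 9 (mod 11).
  i = 3 (α = 5): (5−1)(5−8)(5−7)(5−2) = 4·(−3)·(−2)·3 = 72 ≡ 6, so v_3 = 6^{−1} = 2 (mod 11).
  i = 4 (α = 7): (7−1)(7−8)(7−5)(7−2) = 6·(−1)·2·5 = −60 ≡ 6, so v_4 = 6^{−1} = 2 (mod 11).
  i = 5 (α = 2): (2−1)(2−8)(2−5)(2−7) = 1·(−6)·(−3)·(−5) = −90 ≡ 9, so v_5 = 9^{−1} = 5 (mod 11).
  v = [4, 9, 2, 2, 5].
Step 2: syndromes of r = [0, 9, 2, 7, 6] (all sums mod 11).
  S_0 = Σ v_i r_i = 4·0 + 9·9 + 2·2 + 2·7 + 5·6 = 129 ≡ 8.
  S_1 = Σ v_i α_i r_i = 4·1·0 + 9·8·9 + 2·5·2 + 2·7·7 + 5·2·6 = 826 ≡ 1.
  α_i^2 mod 11 = [1, 9, 3, 5, 4].
  S_2 = Σ v_i α_i^2 r_i = 4·1·0 + 9·9·9 + 2·3·2 + 2·5·7 + 5·4·6 = 931 ≡ 7.
  S = (8, 1, 7) ≠ 0, so r is not a codeword (an error is present).
Step 3: locate the error. For a single error e at position i, S_ℓ = v_i·e·α_i^ℓ, so α_err = S_1/S_0.
  S_0^{−1} = 8^{−1} = 7 (mod 11), so α_err = 1·7 = 7 ≡ 7 = α_4. Error position i = 4.
  Consistency check: S_2/S_1 = 7·1 = 7 ≡ 7 = α_err ✓ (single-error assumption holds).
Step 4: error magnitude e = S_0/v_4 = S_0·∏_{j≠4}(α_4 − α_j) = 8·6 = 48 ≡ 4 (mod 11).
Step 5: correct position 4: c_4 = r_4 − e = 7 − 4 ≡ 3 (mod 11). Hence c = [0, 9, 2, 3, 6].
  Check: interpolating c through the α_i gives m(x) = 5 + 6·x (degree < 2) with m(α_i) = c_i for every i, so c is indeed a codeword.


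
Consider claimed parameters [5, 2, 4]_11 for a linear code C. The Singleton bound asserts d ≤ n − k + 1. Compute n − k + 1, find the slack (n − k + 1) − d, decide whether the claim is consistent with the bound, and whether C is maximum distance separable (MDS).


Singleton RHS = n − k + 1 = 4, slack = 0, bound satisfied, MDS.

Singleton bound: d ≤ n − k + 1.
Here n = 5, k = 2, so n − k + 1 = 4.
Given d = 4, check d ≤ 4: YES.
Slack = (n − k + 1) − d = 0.
The code is MDS (slack = 0).
Description: the claimed parameters are [5, 2, 4]_11; such a code would be MDS (meets Singleton bound).


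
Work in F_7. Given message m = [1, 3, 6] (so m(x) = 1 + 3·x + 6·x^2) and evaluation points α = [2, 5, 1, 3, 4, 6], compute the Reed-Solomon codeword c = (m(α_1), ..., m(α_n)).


c = [3, 5, 3, 1, 4, 4]

Message polynomial: m(x) = 1 + 3·x + 6·x^2 (mod 7).
For each evaluation point α_i, compute m(α_i) mod 7:
  α_1 = 2: Horner steps 6 → 1 → 3, so m(2) = 3.
  α_2 = 5: Horner steps 6 → 5 → 5, so m(5) = 5.
  α_3 = 1: Horner steps 6 → 2 → 3, so m(1) = 3.
  α_4 = 3: Horner steps 6 → 0 → 1, so m(3) = 1.
  α_5 = 4: Horner steps 6 → 6 → 4, so m(4) = 4.
  α_6 = 6: Horner steps 6 → 4 → 4, so m(6) = 4.
Codeword c = [3, 5, 3, 1, 4, 4] ∈ F_7^6.


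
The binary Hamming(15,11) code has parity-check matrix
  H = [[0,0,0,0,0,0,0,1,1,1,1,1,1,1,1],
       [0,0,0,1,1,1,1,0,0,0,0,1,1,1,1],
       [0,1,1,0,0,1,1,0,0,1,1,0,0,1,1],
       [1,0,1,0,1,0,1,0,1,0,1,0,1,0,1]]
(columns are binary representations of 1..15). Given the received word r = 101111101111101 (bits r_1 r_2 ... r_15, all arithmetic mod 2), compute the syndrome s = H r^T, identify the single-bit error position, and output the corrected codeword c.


s = (0, 1, 0, 0)^T, error position = 4, corrected codeword c = 101011101111101

Compute s = H r^T mod 2 one row at a time:
  s_1 = 0 + 1 + 1 + 1 + 1 + 1 + 0 + 1 = 6 ≡ 0 (mod 2).
  s_2 = 1 + 1 + 1 + 1 + 1 + 1 + 0 + 1 = 7 ≡ 1 (mod 2).
  s_3 = 0 + 1 + 1 + 1 + 1 + 1 + 0 + 1 = 6 ≡ 0 (mod 2).
  s_4 = 1 + 1 + 1 + 1 + 1 + 1 + 1 + 1 = 8 ≡ 0 (mod 2).
s = (0, 1, 0, 0)^T — this equals column 4 of H (binary 0100), so error is at position 4.
Correct: flip bit 4 of r = 101111101111101 to get c = 101011101111101.


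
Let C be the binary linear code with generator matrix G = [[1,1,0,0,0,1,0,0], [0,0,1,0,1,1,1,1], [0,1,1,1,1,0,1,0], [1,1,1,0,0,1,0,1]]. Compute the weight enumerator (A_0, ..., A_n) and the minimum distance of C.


Weight distribution: A_0 = 1, A_2 = 1, A_3 = 4, A_4 = 3, A_5 = 4, A_6 = 3. Minimum distance d = 2.

Enumerate all 2^4 = 16 messages m ∈ F_2^4.
For each, compute codeword c = mG in F_2^8, then tally its weight.
  m = 0000 → c = 00000000, weight = 0.
  m = 1000 → c = 11000100, weight = 3.
  m = 0100 → c = 00101111, weight = 5.
  m = 1100 → c = 11101011, weight = 6.
  m = 0010 → c = 01111010, weight = 5.
  m = 1010 → c = 10111110, weight = 6.
  m = 0110 → c = 01010101, weight = 4.
  m = 1110 → c = 10010001, weight = 3.
  m = 0001 → c = 11100101, weight = 5.
  m = 1001 → c = 00100001, weight = 2.
  m = 0101 → c = 11001010, weight = 4.
  m = 1101 → c = 00001110, weight = 3.
  m = 0011 → c = 10011111, weight = 6.
  m = 1011 → c = 01011011, weight = 5.
  m = 0111 → c = 10110000, weight = 3.
  m = 1111 → c = 01110100, weight = 4.
Tally weights:
  weight 0: 1 codewords.
  weight 2: 1 codewords.
  weight 3: 4 codewords.
  weight 4: 3 codewords.
  weight 5: 4 codewords.
  weight 6: 3 codewords.
Minimum distance d = smallest w > 0 with A_w > 0 = 2.
Sanity: Σ A_w = 16 = 2^4 = 16 ✓.


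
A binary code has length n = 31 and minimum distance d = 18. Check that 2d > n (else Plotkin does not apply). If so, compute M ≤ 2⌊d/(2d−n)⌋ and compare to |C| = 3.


Plotkin bound M ≤ 6; given |C| = 3 ≤ bound (satisfied).

Check applicability: 2d = 36, n = 31.
2d − n = 5 > 0, so Plotkin applies.
Compute d/(2d−n) = 18/5 ≈ 3.6000.
⌊d/(2d−n)⌋ = 3.
Plotkin bound: M ≤ 2·3 = 6.
Given |C| = 3, check: satisfied.
This |C| is below the Plotkin bound.


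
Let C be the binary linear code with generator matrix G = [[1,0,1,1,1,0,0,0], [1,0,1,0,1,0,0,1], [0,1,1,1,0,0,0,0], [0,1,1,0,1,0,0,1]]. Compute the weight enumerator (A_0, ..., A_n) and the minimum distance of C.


Weight distribution: A_0 = 1, A_1 = 1, A_2 = 2, A_3 = 6, A_4 = 5, A_5 = 1. Minimum distance d = 1.

Enumerate all 2^4 = 16 messages m ∈ F_2^4.
For each, compute codeword c = mG in F_2^8, then tally its weight.
  m = 0000 → c = 00000000, weight = 0.
  m = 1000 → c = 10111000, weight = 4.
  m = 0100 → c = 10101001, weight = 4.
  m = 1100 → c = 00010001, weight = 2.
  m = 0010 → c = 01110000, weight = 3.
  m = 1010 → c = 11001000, weight = 3.
  m = 0110 → c = 11011001, weight = 5.
  m = 1110 → c = 01100001, weight = 3.
  m = 0001 → c = 01101001, weight = 4.
  m = 1001 → c = 11010001, weight = 4.
  m = 0101 → c = 11000000, weight = 2.
  m = 1101 → c = 01111000, weight = 4.
  m = 0011 → c = 00011001, weight = 3.
  m = 1011 → c = 10100001, weight = 3.
  m = 0111 → c = 10110000, weight = 3.
  m = 1111 → c = 00001000, weight = 1.
Tally weights:
  weight 0: 1 codewords.
  weight 1: 1 codewords.
  weight 2: 2 codewords.
  weight 3: 6 codewords.
  weight 4: 5 codewords.
  weight 5: 1 codewords.
Minimum distance d = smallest w > 0 with A_w > 0 = 1.
Sanity: Σ A_w = 16 = 2^4 = 16 ✓.


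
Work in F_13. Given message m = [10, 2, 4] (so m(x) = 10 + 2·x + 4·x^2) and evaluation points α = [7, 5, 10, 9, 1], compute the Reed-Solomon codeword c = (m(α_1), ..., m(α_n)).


c = [12, 3, 1, 1, 3]

Message polynomial: m(x) = 10 + 2·x + 4·x^2 (mod 13).
For each evaluation point α_i, compute m(α_i) mod 13:
  α_1 = 7: Horner steps 4 → 4 → 12, so m(7) = 12.
  α_2 = 5: Horner steps 4 → 9 → 3, so m(5) = 3.
  α_3 = 10: Horner steps 4 → 3 → 1, so m(10) = 1.
  α_4 = 9: Horner steps 4 → 12 → 1, so m(9) = 1.
  α_5 = 1: Horner steps 4 → 6 → 3, so m(1) = 3.
Codeword c = [12, 3, 1, 1, 3] ∈ F_13^5.


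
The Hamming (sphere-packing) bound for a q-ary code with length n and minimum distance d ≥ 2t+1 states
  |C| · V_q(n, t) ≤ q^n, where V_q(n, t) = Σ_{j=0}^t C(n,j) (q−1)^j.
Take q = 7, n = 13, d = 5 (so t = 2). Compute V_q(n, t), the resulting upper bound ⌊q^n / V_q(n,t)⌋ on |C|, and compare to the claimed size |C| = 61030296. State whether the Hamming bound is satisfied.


V_q(n, t) = 2887, q^n = 96889010407, Hamming bound = 33560446, |C| = 61030296 > bound (violated).

Step 1: Compute V_q(n, t) = Σ_{j=0}^2 C(n, j) (q−1)^j.
  j = 0: C(13,0)·(6)^0 = 1·1 = 1.
  j = 1: C(13,1)·(6)^1 = 13·6 = 78.
  j = 2: C(13,2)·(6)^2 = 78·36 = 2808.
  V_q(n, t) = 1 + 78 + 2808 = 2887.
Step 2: q^n = 7^13 = 96889010407.
Step 3: Hamming bound ⌊q^n / V_q(n,t)⌋ = ⌊96889010407/2887⌋ = 33560446.
Step 4: Compare |C| = 61030296 to 33560446: violated.
The claimed |C| lies above the Hamming bound, so no 7-ary code of length 13 with d ≥ 5 can have 61030296 codewords.


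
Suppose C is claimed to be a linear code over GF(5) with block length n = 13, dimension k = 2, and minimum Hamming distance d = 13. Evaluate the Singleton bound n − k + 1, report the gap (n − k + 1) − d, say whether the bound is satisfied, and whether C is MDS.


Singleton RHS = n − k + 1 = 12, slack = -1, bound violated (no such code; not MDS).

Singleton bound: d ≤ n − k + 1.
Here n = 13, k = 2, so n − k + 1 = 12.
Given d = 13, check d ≤ 12: NO.
Slack = (n − k + 1) − d = -1.
The slack is negative: d = 13 exceeds n − k + 1 = 12 by 1, so the Singleton bound is violated and no linear [13, 2, 13]_5 code can exist. In particular it is not MDS (MDS requires d = n − k + 1 exactly).
Description: the claimed parameters are [13, 2, 13]_5; such a code would be impossible (violates the Singleton bound).


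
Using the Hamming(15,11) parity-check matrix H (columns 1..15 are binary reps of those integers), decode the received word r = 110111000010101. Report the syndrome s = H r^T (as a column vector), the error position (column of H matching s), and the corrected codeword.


s = (1, 1, 0, 1)^T, error position = 13, corrected codeword c = 110111000010001

Compute s = H r^T mod 2 one row at a time:
  s_1 = 0 + 0 + 0 + 1 + 0 + 1 + 0 + 1 = 3 ≡ 1 (mod 2).
  s_2 = 1 + 1 + 1 + 0 + 0 + 1 + 0 + 1 = 5 ≡ 1 (mod 2).
  s_3 = 1 + 0 + 1 + 0 + 0 + 1 + 0 + 1 = 4 ≡ 0 (mod 2).
  s_4 = 1 + 0 + 1 + 0 + 0 + 1 + 1 + 1 = 5 ≡ 1 (mod 2).
s = (1, 1, 0, 1)^T — this equals column 13 of H (binary 1101), so error is at position 13.
Correct: flip bit 13 of r = 110111000010101 to get c = 110111000010001.


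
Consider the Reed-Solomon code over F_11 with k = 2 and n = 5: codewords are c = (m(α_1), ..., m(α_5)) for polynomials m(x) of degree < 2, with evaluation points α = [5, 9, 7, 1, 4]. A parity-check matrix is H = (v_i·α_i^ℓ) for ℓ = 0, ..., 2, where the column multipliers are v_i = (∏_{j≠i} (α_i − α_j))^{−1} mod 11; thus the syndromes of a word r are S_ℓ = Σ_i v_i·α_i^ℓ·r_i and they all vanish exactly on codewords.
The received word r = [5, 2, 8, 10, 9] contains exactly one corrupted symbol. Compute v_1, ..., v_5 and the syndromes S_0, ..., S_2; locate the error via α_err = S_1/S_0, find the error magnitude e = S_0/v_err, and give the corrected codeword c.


S = (2, 7, 8), error at position 2, error magnitude e = 2, c = [5, 0, 8, 10, 9].

Step 1: column multipliers v_i = (∏_{j≠i}(α_i − α_j))^{−1} mod 11.
  i = 1 (α = 5): (5−9)(5−7)(5−1)(5−4) = (−4)·(−2)·4·1 = 32 ≡ 10, so v_1 = 10^{−1} = 10 (mod 11).
  i = 2 (α = 9): (9−5)(9−7)(9−1)(9−4) = 4·2·8·5 = 320 ≡ 1, so v_2 = 1^{−1} = 1 (mod 11).
  i = 3 (α = 7): (7−5)(7−9)(7−1)(7−4) = 2·(−2)·6·3 = −72 ≡ 5, so v_3 = 5^{−1} = 9 (mod 11).
  i = 4 (α = 1): (1−5)(1−9)(1−7)(1−4) = (−4)·(−8)·(−6)·(−3) = 576 ≡ 4, so v_4 = 4^{−1} = 3 (mod 11).
  i = 5 (α = 4): (4−5)(4−9)(4−7)(4−1) = (−1)·(−5)·(−3)·3 = −45 ≡ 10, so v_5 = 10^{−1} = 10 (mod 11).
  v = [10, 1, 9, 3, 10].
Step 2: syndromes of r = [5, 2, 8, 10, 9] (all sums mod 11).
  S_0 = Σ v_i r_i = 10·5 + 1·2 + 9·8 + 3·10 + 10·9 = 244 ≡ 2.
  S_1 = Σ v_i α_i r_i = 10·5·5 + 1·9·2 + 9·7·8 + 3·1·10 + 10·4·9 = 1162 ≡ 7.
  α_i^2 mod 11 = [3, 4, 5, 1, 5].
  S_2 = Σ v_i α_i^2 r_i = 10·3·5 + 1·4·2 + 9·5·8 + 3·1·10 + 10·5·9 = 998 ≡ 8.
  S = (2, 7, 8) ≠ 0, so r is not a codeword (an error is present).
Step 3: locate the error. For a single error e at position i, S_ℓ = v_i·e·α_i^ℓ, so α_err = S_1/S_0.
  S_0^{−1} = 2^{−1} = 6 (mod 11), so α_err = 7·6 = 42 ≡ 9 = α_2. Error position i = 2.
  Consistency check: S_2/S_1 = 8·8 = 64 ≡ 9 = α_err ✓ (single-error assumption holds).
Step 4: error magnitude e = S_0/v_2 = S_0·∏_{j≠2}(α_2 − α_j) = 2·1 = 2 ≡ 2 (mod 11).
Step 5: correct position 2: c_2 = r_2 − e = 2 − 2 ≡ 0 (mod 11). Hence c = [5, 0, 8, 10, 9].
  Check: interpolating c through the α_i gives m(x) = 3 + 7·x (degree < 2) with m(α_i) = c_i for every i, so c is indeed a codeword.


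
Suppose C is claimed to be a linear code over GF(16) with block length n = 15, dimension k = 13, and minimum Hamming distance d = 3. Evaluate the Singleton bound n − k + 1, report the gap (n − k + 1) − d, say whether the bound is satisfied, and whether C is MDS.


Singleton RHS = n − k + 1 = 3, slack = 0, bound satisfied, MDS.

Singleton bound: d ≤ n − k + 1.
Here n = 15, k = 13, so n − k + 1 = 3.
Given d = 3, check d ≤ 3: YES.
Slack = (n − k + 1) − d = 0.
The code is MDS (slack = 0).
Description: the claimed parameters are [15, 13, 3]_16; such a code would be MDS (meets Singleton bound).


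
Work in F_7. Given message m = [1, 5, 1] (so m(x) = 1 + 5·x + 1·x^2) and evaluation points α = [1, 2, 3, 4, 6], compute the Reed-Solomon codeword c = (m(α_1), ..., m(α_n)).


c = [0, 1, 4, 2, 4]

Message polynomial: m(x) = 1 + 5·x + 1·x^2 (mod 7).
For each evaluation point α_i, compute m(α_i) mod 7:
  α_1 = 1: Horner steps 1 → 6 → 0, so m(1) = 0.
  α_2 = 2: Horner steps 1 → 0 → 1, so m(2) = 1.
  α_3 = 3: Horner steps 1 → 1 → 4, so m(3) = 4.
  α_4 = 4: Horner steps 1 → 2 → 2, so m(4) = 2.
  α_5 = 6: Horner steps 1 → 4 → 4, so m(6) = 4.
Codeword c = [0, 1, 4, 2, 4] ∈ F_7^5.


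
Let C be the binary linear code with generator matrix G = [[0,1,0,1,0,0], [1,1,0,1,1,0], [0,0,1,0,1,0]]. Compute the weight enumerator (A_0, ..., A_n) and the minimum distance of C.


Weight distribution: A_0 = 1, A_2 = 4, A_4 = 3. Minimum distance d = 2.

Enumerate all 2^3 = 8 messages m ∈ F_2^3.
For each, compute codeword c = mG in F_2^6, then tally its weight.
  m = 000 → c = 000000, weight = 0.
  m = 100 → c = 010100, weight = 2.
  m = 010 → c = 110110, weight = 4.
  m = 110 → c = 100010, weight = 2.
  m = 001 → c = 001010, weight = 2.
  m = 101 → c = 011110, weight = 4.
  m = 011 → c = 111100, weight = 4.
  m = 111 → c = 101000, weight = 2.
Tally weights:
  weight 0: 1 codewords.
  weight 2: 4 codewords.
  weight 4: 3 codewords.
Minimum distance d = smallest w > 0 with A_w > 0 = 2.
Sanity: Σ A_w = 8 = 2^3 = 8 ✓.


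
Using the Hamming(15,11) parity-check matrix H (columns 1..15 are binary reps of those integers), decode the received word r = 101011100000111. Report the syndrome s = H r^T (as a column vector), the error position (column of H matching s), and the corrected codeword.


s = (1, 0, 1, 0)^T, error position = 10, corrected codeword c = 101011100100111

Compute s = H r^T mod 2 one row at a time:
  s_1 = 0 + 0 + 0 + 0 + 0 + 1 + 1 + 1 = 3 ≡ 1 (mod 2).
  s_2 = 0 + 1 + 1 + 1 + 0 + 1 + 1 + 1 = 6 ≡ 0 (mod 2).
  s_3 = 0 + 1 + 1 + 1 + 0 + 0 + 1 + 1 = 5 ≡ 1 (mod 2).
  s_4 = 1 + 1 + 1 + 1 + 0 + 0 + 1 + 1 = 6 ≡ 0 (mod 2).
s = (1, 0, 1, 0)^T — this equals column 10 of H (binary 1010), so error is at position 10.
Correct: flip bit 10 of r = 101011100000111 to get c = 101011100100111.


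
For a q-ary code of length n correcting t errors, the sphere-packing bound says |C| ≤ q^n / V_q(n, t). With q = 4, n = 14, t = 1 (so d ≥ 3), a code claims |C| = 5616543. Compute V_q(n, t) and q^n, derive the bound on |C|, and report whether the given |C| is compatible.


V_q(n, t) = 43, q^n = 268435456, Hamming bound = 6242685, |C| = 5616543 ≤ bound (satisfied).

Step 1: Compute V_q(n, t) = Σ_{j=0}^1 C(n, j) (q−1)^j.
  j = 0: C(14,0)·(3)^0 = 1·1 = 1.
  j = 1: C(14,1)·(3)^1 = 14·3 = 42.
  V_q(n, t) = 1 + 42 = 43.
Step 2: q^n = 4^14 = 268435456.
Step 3: Hamming bound ⌊q^n / V_q(n,t)⌋ = ⌊268435456/43⌋ = 6242685.
Step 4: Compare |C| = 5616543 to 6242685: satisfied.
The claimed |C| lies below the Hamming bound.


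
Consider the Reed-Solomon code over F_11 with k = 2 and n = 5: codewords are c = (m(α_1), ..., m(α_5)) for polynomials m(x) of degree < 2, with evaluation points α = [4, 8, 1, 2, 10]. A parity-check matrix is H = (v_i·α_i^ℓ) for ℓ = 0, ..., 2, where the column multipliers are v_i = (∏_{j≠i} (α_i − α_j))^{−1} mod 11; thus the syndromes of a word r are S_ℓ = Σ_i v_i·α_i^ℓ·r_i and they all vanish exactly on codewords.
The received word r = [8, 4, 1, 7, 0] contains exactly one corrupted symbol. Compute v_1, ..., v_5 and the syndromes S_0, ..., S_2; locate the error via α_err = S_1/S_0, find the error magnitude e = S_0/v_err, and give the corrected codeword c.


S = (1, 8, 9), error at position 2, error magnitude e = 5, c = [8, 10, 1, 7, 0].

Step 1: column multipliers v_i = (∏_{j≠i}(α_i − α_j))^{−1} mod 11.
  i = 1 (α = 4): (4−8)(4−1)(4−2)(4−10) = (−4)·3·2·(−6) = 144 ≡ 1, so v_1 = 1^{−1} = 1 (mod 11).
  i = 2 (α = 8): (8−4)(8−1)(8−2)(8−10) = 4·7·6·(−2) = −336 ≡ 5, so v_2 = 5^{−1} = 9 (mod 11).
  i = 3 (α = 1): (1−4)(1−8)(1−2)(1−10) = (−3)·(−7)·(−1)·(−9) = 189 ≡ 2, so v_3 = 2^{−1} = 6 (mod 11).
  i = 4 (α = 2): (2−4)(2−8)(2−1)(2−10) = (−2)·(−6)·1·(−8) = −96 ≡ 3, so v_4 = 3^{−1} = 4 (mod 11).
  i = 5 (α = 10): (10−4)(10−8)(10−1)(10−2) = 6·2·9·8 = 864 ≡ 6, so v_5 = 6^{−1} = 2 (mod 11).
  v = [1, 9, 6, 4, 2].
Step 2: syndromes of r = [8, 4, 1, 7, 0] (all sums mod 11).
  S_0 = Σ v_i r_i = 1·8 + 9·4 + 6·1 + 4·7 + 2·0 = 78 ≡ 1.
  S_1 = Σ v_i α_i r_i = 1·4·8 + 9·8·4 + 6·1·1 + 4·2·7 + 2·10·0 = 382 ≡ 8.
  α_i^2 mod 11 = [5, 9, 1, 4, 1].
  S_2 = Σ v_i α_i^2 r_i = 1·5·8 + 9·9·4 + 6·1·1 + 4·4·7 + 2·1·0 = 482 ≡ 9.
  S = (1, 8, 9) ≠ 0, so r is not a codeword (an error is present).
Step 3: locate the error. For a single error e at position i, S_ℓ = v_i·e·α_i^ℓ, so α_err = S_1/S_0.
  S_0^{−1} = 1^{−1} = 1 (mod 11), so α_err = 8·1 = 8 ≡ 8 = α_2. Error position i = 2.
  Consistency check: S_2/S_1 = 9·7 = 63 ≡ 8 = α_err ✓ (single-error assumption holds).
Step 4: error magnitude e = S_0/v_2 = S_0·∏_{j≠2}(α_2 − α_j) = 1·5 = 5 ≡ 5 (mod 11).
Step 5: correct position 2: c_2 = r_2 − e = 4 − 5 ≡ 10 (mod 11). Hence c = [8, 10, 1, 7, 0].
  Check: interpolating c through the α_i gives m(x) = 6 + 6·x (degree < 2) with m(α_i) = c_i for every i, so c is indeed a codeword.


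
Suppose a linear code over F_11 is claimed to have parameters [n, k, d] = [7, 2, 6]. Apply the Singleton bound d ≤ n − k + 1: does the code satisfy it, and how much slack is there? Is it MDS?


Singleton RHS = n − k + 1 = 6, slack = 0, bound satisfied, MDS.

Singleton bound: d ≤ n − k + 1.
Here n = 7, k = 2, so n − k + 1 = 6.
Given d = 6, check d ≤ 6: YES.
Slack = (n − k + 1) − d = 0.
The code is MDS (slack = 0).
Description: the claimed parameters are [7, 2, 6]_11; such a code would be MDS (meets Singleton bound).


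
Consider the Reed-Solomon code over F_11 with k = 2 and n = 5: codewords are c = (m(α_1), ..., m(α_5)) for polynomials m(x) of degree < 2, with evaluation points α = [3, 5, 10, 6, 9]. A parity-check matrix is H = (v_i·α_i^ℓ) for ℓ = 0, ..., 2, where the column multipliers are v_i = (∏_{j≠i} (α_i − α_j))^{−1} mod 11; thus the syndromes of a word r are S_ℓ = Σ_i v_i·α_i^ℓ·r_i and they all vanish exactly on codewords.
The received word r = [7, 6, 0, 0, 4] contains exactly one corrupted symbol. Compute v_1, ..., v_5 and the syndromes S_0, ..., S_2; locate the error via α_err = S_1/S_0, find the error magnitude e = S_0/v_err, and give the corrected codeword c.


S = (3, 8, 3), error at position 3, error magnitude e = 2, c = [7, 6, 9, 0, 4].

Step 1: column multipliers v_i = (∏_{j≠i}(α_i − α_j))^{−1} mod 11.
  i = 1 (α = 3): (3−5)(3−10)(3−6)(3−9) = (−2)·(−7)·(−3)·(−6) = 252 ≡ 10, so v_1 = 10^{−1} = 10 (mod 11).
  i = 2 (α = 5): (5−3)(5−10)(5−6)(5−9) = 2·(−5)·(−1)·(−4) = −40 ≡ 4, so v_2 = 4^{−1} = 3 (mod 11).
  i = 3 (α = 10): (10−3)(10−5)(10−6)(10−9) = 7·5·4·1 = 140 ≡ 8, so v_3 = 8^{−1} = 7 (mod 11).
  i = 4 (α = 6): (6−3)(6−5)(6−10)(6−9) = 3·1·(−4)·(−3) = 36 ≡ 3, so v_4 = 3^{−1} = 4 (mod 11).
  i = 5 (α = 9): (9−3)(9−5)(9−10)(9−6) = 6·4·(−1)·3 = −72 ≡ 5, so v_5 = 5^{−1} = 9 (mod 11).
  v = [10, 3, 7, 4, 9].
Step 2: syndromes of r = [7, 6, 0, 0, 4] (all sums mod 11).
  S_0 = Σ v_i r_i = 10·7 + 3·6 + 7·0 + 4·0 + 9·4 = 124 ≡ 3.
  S_1 = Σ v_i α_i r_i = 10·3·7 + 3·5·6 + 7·10·0 + 4·6·0 + 9·9·4 = 624 ≡ 8.
  α_i^2 mod 11 = [9, 3, 1, 3, 4].
  S_2 = Σ v_i α_i^2 r_i = 10·9·7 + 3·3·6 + 7·1·0 + 4·3·0 + 9·4·4 = 828 ≡ 3.
  S = (3, 8, 3) ≠ 0, so r is not a codeword (an error is present).
Step 3: locate the error. For a single error e at position i, S_ℓ = v_i·e·α_i^ℓ, so α_err = S_1/S_0.
  S_0^{−1} = 3^{−1} = 4 (mod 11), so α_err = 8·4 = 32 ≡ 10 = α_3. Error position i = 3.
  Consistency check: S_2/S_1 = 3·7 = 21 ≡ 10 = α_err ✓ (single-error assumption holds).
Step 4: error magnitude e = S_0/v_3 = S_0·∏_{j≠3}(α_3 − α_j) = 3·8 = 24 ≡ 2 (mod 11).
Step 5: correct position 3: c_3 = r_3 − e = 0 − 2 ≡ 9 (mod 11). Hence c = [7, 6, 9, 0, 4].
  Check: interpolating c through the α_i gives m(x) = 3 + 5·x (degree < 2) with m(α_i) = c_i for every i, so c is indeed a codeword.


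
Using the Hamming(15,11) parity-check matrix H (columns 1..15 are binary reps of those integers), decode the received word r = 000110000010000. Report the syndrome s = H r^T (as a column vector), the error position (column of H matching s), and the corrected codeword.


s = (1, 0, 1, 0)^T, error position = 10, corrected codeword c = 000110000110000

Compute s = H r^T mod 2 one row at a time:
  s_1 = 0 + 0 + 0 + 1 + 0 + 0 + 0 + 0 = 1 ≡ 1 (mod 2).
  s_2 = 1 + 1 + 0 + 0 + 0 + 0 + 0 + 0 = 2 ≡ 0 (mod 2).
  s_3 = 0 + 0 + 0 + 0 + 0 + 1 + 0 + 0 = 1 ≡ 1 (mod 2).
  s_4 = 0 + 0 + 1 + 0 + 0 + 1 + 0 + 0 = 2 ≡ 0 (mod 2).
s = (1, 0, 1, 0)^T — this equals column 10 of H (binary 1010), so error is at position 10.
Correct: flip bit 10 of r = 000110000010000 to get c = 000110000110000.


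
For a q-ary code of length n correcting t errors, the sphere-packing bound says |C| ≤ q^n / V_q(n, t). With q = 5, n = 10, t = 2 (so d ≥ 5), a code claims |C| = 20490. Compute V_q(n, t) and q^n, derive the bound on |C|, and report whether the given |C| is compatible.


V_q(n, t) = 761, q^n = 9765625, Hamming bound = 12832, |C| = 20490 > bound (violated).

Step 1: Compute V_q(n, t) = Σ_{j=0}^2 C(n, j) (q−1)^j.
  j = 0: C(10,0)·(4)^0 = 1·1 = 1.
  j = 1: C(10,1)·(4)^1 = 10·4 = 40.
  j = 2: C(10,2)·(4)^2 = 45·16 = 720.
  V_q(n, t) = 1 + 40 + 720 = 761.
Step 2: q^n = 5^10 = 9765625.
Step 3: Hamming bound ⌊q^n / V_q(n,t)⌋ = ⌊9765625/761⌋ = 12832.
Step 4: Compare |C| = 20490 to 12832: violated.
The claimed |C| lies above the Hamming bound, so no 5-ary code of length 10 with d ≥ 5 can have 20490 codewords.


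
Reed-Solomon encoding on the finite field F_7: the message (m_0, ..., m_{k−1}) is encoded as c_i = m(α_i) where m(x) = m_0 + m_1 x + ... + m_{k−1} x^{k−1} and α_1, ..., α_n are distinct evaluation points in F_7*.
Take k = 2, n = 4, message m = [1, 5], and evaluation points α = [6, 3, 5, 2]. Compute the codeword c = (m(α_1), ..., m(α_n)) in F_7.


c = [3, 2, 5, 4]

Message polynomial: m(x) = 1 + 5·x (mod 7).
For each evaluation point α_i, compute m(α_i) mod 7:
  α_1 = 6: Horner steps 5 → 3, so m(6) = 3.
  α_2 = 3: Horner steps 5 → 2, so m(3) = 2.
  α_3 = 5: Horner steps 5 → 5, so m(5) = 5.
  α_4 = 2: Horner steps 5 → 4, so m(2) = 4.
Codeword c = [3, 2, 5, 4] ∈ F_7^4.


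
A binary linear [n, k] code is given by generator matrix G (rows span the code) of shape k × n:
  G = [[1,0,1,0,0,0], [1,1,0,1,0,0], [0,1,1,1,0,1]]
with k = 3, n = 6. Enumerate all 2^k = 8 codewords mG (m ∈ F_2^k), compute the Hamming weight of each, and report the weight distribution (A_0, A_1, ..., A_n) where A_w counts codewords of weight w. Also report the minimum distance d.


Weight distribution: A_0 = 1, A_1 = 1, A_2 = 1, A_3 = 3, A_4 = 2. Minimum distance d = 1.

Enumerate all 2^3 = 8 messages m ∈ F_2^3.
For each, compute codeword c = mG in F_2^6, then tally its weight.
  m = 000 → c = 000000, weight = 0.
  m = 100 → c = 101000, weight = 2.
  m = 010 → c = 110100, weight = 3.
  m = 110 → c = 011100, weight = 3.
  m = 001 → c = 011101, weight = 4.
  m = 101 → c = 110101, weight = 4.
  m = 011 → c = 101001, weight = 3.
  m = 111 → c = 000001, weight = 1.
Tally weights:
  weight 0: 1 codewords.
  weight 1: 1 codewords.
  weight 2: 1 codewords.
  weight 3: 3 codewords.
  weight 4: 2 codewords.
Minimum distance d = smallest w > 0 with A_w > 0 = 1.
Sanity: Σ A_w = 8 = 2^3 = 8 ✓.


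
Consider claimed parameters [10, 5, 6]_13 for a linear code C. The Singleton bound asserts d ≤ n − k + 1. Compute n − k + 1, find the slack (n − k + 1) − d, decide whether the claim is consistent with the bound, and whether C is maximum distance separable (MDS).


Singleton RHS = n − k + 1 = 6, slack = 0, bound satisfied, MDS.

Singleton bound: d ≤ n − k + 1.
Here n = 10, k = 5, so n − k + 1 = 6.
Given d = 6, check d ≤ 6: YES.
Slack = (n − k + 1) − d = 0.
The code is MDS (slack = 0).
Description: the claimed parameters are [10, 5, 6]_13; such a code would be MDS (meets Singleton bound).


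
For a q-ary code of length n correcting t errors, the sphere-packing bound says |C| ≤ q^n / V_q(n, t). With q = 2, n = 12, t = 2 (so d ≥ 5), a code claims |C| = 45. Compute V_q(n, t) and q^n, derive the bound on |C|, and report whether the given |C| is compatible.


V_q(n, t) = 79, q^n = 4096, Hamming bound = 51, |C| = 45 ≤ bound (satisfied).

Step 1: Compute V_q(n, t) = Σ_{j=0}^2 C(n, j) (q−1)^j.
  j = 0: C(12,0)·(1)^0 = 1·1 = 1.
  j = 1: C(12,1)·(1)^1 = 12·1 = 12.
  j = 2: C(12,2)·(1)^2 = 66·1 = 66.
  V_q(n, t) = 1 + 12 + 66 = 79.
Step 2: q^n = 2^12 = 4096.
Step 3: Hamming bound ⌊q^n / V_q(n,t)⌋ = ⌊4096/79⌋ = 51.
Step 4: Compare |C| = 45 to 51: satisfied.
The claimed |C| lies below the Hamming bound.


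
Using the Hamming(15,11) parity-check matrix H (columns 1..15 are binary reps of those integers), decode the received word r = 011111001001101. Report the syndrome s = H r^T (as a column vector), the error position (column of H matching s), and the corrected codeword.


s = (0, 0, 0, 1)^T, error position = 1, corrected codeword c = 111111001001101

Compute s = H r^T mod 2 one row at a time:
  s_1 = 0 + 1 + 0 + 0 + 1 + 1 + 0 + 1 = 4 ≡ 0 (mod 2).
  s_2 = 1 + 1 + 1 + 0 + 1 + 1 + 0 + 1 = 6 ≡ 0 (mod 2).
  s_3 = 1 + 1 + 1 + 0 + 0 + 0 + 0 + 1 = 4 ≡ 0 (mod 2).
  s_4 = 0 + 1 + 1 + 0 + 1 + 0 + 1 + 1 = 5 ≡ 1 (mod 2).
s = (0, 0, 0, 1)^T — this equals column 1 of H (binary 0001), so error is at position 1.
Correct: flip bit 1 of r = 011111001001101 to get c = 111111001001101.


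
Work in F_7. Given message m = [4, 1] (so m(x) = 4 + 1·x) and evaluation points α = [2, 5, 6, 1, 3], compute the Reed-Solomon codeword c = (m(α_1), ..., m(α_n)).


c = [6, 2, 3, 5, 0]

Message polynomial: m(x) = 4 + 1·x (mod 7).
For each evaluation point α_i, compute m(α_i) mod 7:
  α_1 = 2: Horner steps 1 → 6, so m(2) = 6.
  α_2 = 5: Horner steps 1 → 2, so m(5) = 2.
  α_3 = 6: Horner steps 1 → 3, so m(6) = 3.
  α_4 = 1: Horner steps 1 → 5, so m(1) = 5.
  α_5 = 3: Horner steps 1 → 0, so m(3) = 0.
Codeword c = [6, 2, 3, 5, 0] ∈ F_7^5.


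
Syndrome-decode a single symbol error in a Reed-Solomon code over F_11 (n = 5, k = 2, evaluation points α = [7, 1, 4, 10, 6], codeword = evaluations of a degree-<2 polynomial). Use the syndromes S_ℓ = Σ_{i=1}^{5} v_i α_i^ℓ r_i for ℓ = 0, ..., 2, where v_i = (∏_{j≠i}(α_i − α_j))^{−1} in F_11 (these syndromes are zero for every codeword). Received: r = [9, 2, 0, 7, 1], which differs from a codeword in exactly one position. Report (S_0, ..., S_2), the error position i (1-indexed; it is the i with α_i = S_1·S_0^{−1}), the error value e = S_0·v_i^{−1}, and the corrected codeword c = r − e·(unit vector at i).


S = (4, 2, 1), error at position 5, error magnitude e = 6, c = [9, 2, 0, 7, 6].

Step 1: column multipliers v_i = (∏_{j≠i}(α_i − α_j))^{−1} mod 11.
  i = 1 (α = 7): (7−1)(7−4)(7−10)(7−6) = 6·3·(−3)·1 = −54 ≡ 1, so v_1 = 1^{−1} = 1 (mod 11).
  i = 2 (α = 1): (1−7)(1−4)(1−10)(1−6) = (−6)·(−3)·(−9)·(−5) = 810 ≡ 7, so v_2 = 7^{−1} = 8 (mod 11).
  i = 3 (α = 4): (4−7)(4−1)(4−10)(4−6) = (−3)·3·(−6)·(−2) = −108 ≡ 2, so v_3 = 2^{−1} = 6 (mod 11).
  i = 4 (α = 10): (10−7)(10−1)(10−4)(10−6) = 3·9·6·4 = 648 ≡ 10, so v_4 = 10^{−1} = 10 (mod 11).
  i = 5 (α = 6): (6−7)(6−1)(6−4)(6−10) = (−1)·5·2·(−4) = 40 ≡ 7, so v_5 = 7^{−1} = 8 (mod 11).
  v = [1, 8, 6, 10, 8].
Step 2: syndromes of r = [9, 2, 0, 7, 1] (all sums mod 11).
  S_0 = Σ v_i r_i = 1·9 + 8·2 + 6·0 + 10·7 + 8·1 = 103 ≡ 4.
  S_1 = Σ v_i α_i r_i = 1·7·9 + 8·1·2 + 6·4·0 + 10·10·7 + 8·6·1 = 827 ≡ 2.
  α_i^2 mod 11 = [5, 1, 5, 1, 3].
  S_2 = Σ v_i α_i^2 r_i = 1·5·9 + 8·1·2 + 6·5·0 + 10·1·7 + 8·3·1 = 155 ≡ 1.
  S = (4, 2, 1) ≠ 0, so r is not a codeword (an error is present).
Step 3: locate the error. For a single error e at position i, S_ℓ = v_i·e·α_i^ℓ, so α_err = S_1/S_0.
  S_0^{−1} = 4^{−1} = 3 (mod 11), so α_err = 2·3 = 6 ≡ 6 = α_5. Error position i = 5.
  Consistency check: S_2/S_1 = 1·6 = 6 ≡ 6 = α_err ✓ (single-error assumption holds).
Step 4: error magnitude e = S_0/v_5 = S_0·∏_{j≠5}(α_5 − α_j) = 4·7 = 28 ≡ 6 (mod 11).
Step 5: correct position 5: c_5 = r_5 − e = 1 − 6 ≡ 6 (mod 11). Hence c = [9, 2, 0, 7, 6].
  Check: interpolating c through the α_i gives m(x) = 10 + 3·x (degree < 2) with m(α_i) = c_i for every i, so c is indeed a codeword.


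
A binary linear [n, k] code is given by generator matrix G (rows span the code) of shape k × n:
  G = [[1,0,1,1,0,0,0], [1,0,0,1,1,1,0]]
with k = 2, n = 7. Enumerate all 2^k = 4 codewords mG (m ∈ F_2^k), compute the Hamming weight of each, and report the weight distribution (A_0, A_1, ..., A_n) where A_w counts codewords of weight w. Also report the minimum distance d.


Weight distribution: A_0 = 1, A_3 = 2, A_4 = 1. Minimum distance d = 3.

Enumerate all 2^2 = 4 messages m ∈ F_2^2.
For each, compute codeword c = mG in F_2^7, then tally its weight.
  m = 00 → c = 0000000, weight = 0.
  m = 10 → c = 1011000, weight = 3.
  m = 01 → c = 1001110, weight = 4.
  m = 11 → c = 0010110, weight = 3.
Tally weights:
  weight 0: 1 codewords.
  weight 3: 2 codewords.
  weight 4: 1 codewords.
Minimum distance d = smallest w > 0 with A_w > 0 = 3.
Sanity: Σ A_w = 4 = 2^2 = 4 ✓.


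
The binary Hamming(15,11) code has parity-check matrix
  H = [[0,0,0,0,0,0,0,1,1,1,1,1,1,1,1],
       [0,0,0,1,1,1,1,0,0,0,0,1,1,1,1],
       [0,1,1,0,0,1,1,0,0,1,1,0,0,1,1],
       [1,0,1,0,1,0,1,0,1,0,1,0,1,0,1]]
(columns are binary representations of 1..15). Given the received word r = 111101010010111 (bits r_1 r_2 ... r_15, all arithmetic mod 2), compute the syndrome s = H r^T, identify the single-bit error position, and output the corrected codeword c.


s = (1, 1, 0, 1)^T, error position = 13, corrected codeword c = 111101010010011

Compute s = H r^T mod 2 one row at a time:
  s_1 = 1 + 0 + 0 + 1 + 0 + 1 + 1 + 1 = 5 ≡ 1 (mod 2).
  s_2 = 1 + 0 + 1 + 0 + 0 + 1 + 1 + 1 = 5 ≡ 1 (mod 2).
  s_3 = 1 + 1 + 1 + 0 + 0 + 1 + 1 + 1 = 6 ≡ 0 (mod 2).
  s_4 = 1 + 1 + 0 + 0 + 0 + 1 + 1 + 1 = 5 ≡ 1 (mod 2).
s = (1, 1, 0, 1)^T — this equals column 13 of H (binary 1101), so error is at position 13.
Correct: flip bit 13 of r = 111101010010111 to get c = 111101010010011.


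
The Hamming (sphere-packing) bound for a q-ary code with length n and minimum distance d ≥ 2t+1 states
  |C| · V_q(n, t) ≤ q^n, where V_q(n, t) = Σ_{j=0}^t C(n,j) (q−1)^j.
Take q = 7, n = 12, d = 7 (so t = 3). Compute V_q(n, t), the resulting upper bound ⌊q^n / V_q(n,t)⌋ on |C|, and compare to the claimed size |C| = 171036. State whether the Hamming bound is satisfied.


V_q(n, t) = 49969, q^n = 13841287201, Hamming bound = 276997, |C| = 171036 ≤ bound (satisfied).

Step 1: Compute V_q(n, t) = Σ_{j=0}^3 C(n, j) (q−1)^j.
  j = 0: C(12,0)·(6)^0 = 1·1 = 1.
  j = 1: C(12,1)·(6)^1 = 12·6 = 72.
  j = 2: C(12,2)·(6)^2 = 66·36 = 2376.
  j = 3: C(12,3)·(6)^3 = 220·216 = 47520.
  V_q(n, t) = 1 + 72 + 2376 + 47520 = 49969.
Step 2: q^n = 7^12 = 13841287201.
Step 3: Hamming bound ⌊q^n / V_q(n,t)⌋ = ⌊13841287201/49969⌋ = 276997.
Step 4: Compare |C| = 171036 to 276997: satisfied.
The claimed |C| lies below the Hamming bound.


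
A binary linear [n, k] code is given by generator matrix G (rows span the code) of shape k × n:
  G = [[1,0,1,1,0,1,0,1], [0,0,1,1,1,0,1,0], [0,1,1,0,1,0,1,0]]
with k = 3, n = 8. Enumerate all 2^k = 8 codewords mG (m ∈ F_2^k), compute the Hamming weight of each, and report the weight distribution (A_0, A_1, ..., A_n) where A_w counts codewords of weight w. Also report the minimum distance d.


Weight distribution: A_0 = 1, A_2 = 1, A_4 = 2, A_5 = 3, A_7 = 1. Minimum distance d = 2.

Enumerate all 2^3 = 8 messages m ∈ F_2^3.
For each, compute codeword c = mG in F_2^8, then tally its weight.
  m = 000 → c = 00000000, weight = 0.
  m = 100 → c = 10110101, weight = 5.
  m = 010 → c = 00111010, weight = 4.
  m = 110 → c = 10001111, weight = 5.
  m = 001 → c = 01101010, weight = 4.
  m = 101 → c = 11011111, weight = 7.
  m = 011 → c = 01010000, weight = 2.
  m = 111 → c = 11100101, weight = 5.
Tally weights:
  weight 0: 1 codewords.
  weight 2: 1 codewords.
  weight 4: 2 codewords.
  weight 5: 3 codewords.
  weight 7: 1 codewords.
Minimum distance d = smallest w > 0 with A_w > 0 = 2.
Sanity: Σ A_w = 8 = 2^3 = 8 ✓.


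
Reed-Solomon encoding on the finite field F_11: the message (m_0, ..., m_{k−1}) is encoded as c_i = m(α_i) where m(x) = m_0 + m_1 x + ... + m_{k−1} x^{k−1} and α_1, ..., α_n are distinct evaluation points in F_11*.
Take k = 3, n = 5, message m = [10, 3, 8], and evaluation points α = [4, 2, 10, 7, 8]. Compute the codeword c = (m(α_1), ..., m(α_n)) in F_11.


c = [7, 4, 4, 5, 7]

Message polynomial: m(x) = 10 + 3·x + 8·x^2 (mod 11).
For each evaluation point α_i, compute m(α_i) mod 11:
  α_1 = 4: Horner steps 8 → 2 → 7, so m(4) = 7.
  α_2 = 2: Horner steps 8 → 8 → 4, so m(2) = 4.
  α_3 = 10: Horner steps 8 → 6 → 4, so m(10) = 4.
  α_4 = 7: Horner steps 8 → 4 → 5, so m(7) = 5.
  α_5 = 8: Horner steps 8 → 1 → 7, so m(8) = 7.
Codeword c = [7, 4, 4, 5, 7] ∈ F_11^5.


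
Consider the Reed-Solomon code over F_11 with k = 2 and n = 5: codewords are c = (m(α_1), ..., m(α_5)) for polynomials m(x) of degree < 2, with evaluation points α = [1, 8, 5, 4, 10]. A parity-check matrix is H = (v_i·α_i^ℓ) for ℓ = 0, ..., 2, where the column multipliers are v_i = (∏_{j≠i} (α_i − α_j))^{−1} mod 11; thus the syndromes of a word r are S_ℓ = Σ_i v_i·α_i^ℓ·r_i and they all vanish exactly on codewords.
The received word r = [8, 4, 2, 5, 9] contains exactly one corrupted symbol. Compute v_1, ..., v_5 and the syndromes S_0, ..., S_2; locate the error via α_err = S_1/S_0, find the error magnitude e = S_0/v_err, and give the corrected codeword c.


S = (2, 2, 2), error at position 1, error magnitude e = 5, c = [3, 4, 2, 5, 9].

Step 1: column multipliers v_i = (∏_{j≠i}(α_i − α_j))^{−1} mod 11.
  i = 1 (α = 1): (1−8)(1−5)(1−4)(1−10) = (−7)·(−4)·(−3)·(−9) = 756 ≡ 8, so v_1 = 8^{−1} = 7 (mod 11).
  i = 2 (α = 8): (8−1)(8−5)(8−4)(8−10) = 7·3·4·(−2) = −168 ≡ 8, so v_2 = 8^{−1} = 7 (mod 11).
  i = 3 (α = 5): (5−1)(5−8)(5−4)(5−10) = 4·(−3)·1·(−5) = 60 ≡ 5, so v_3 = 5^{−1} = 9 (mod 11).
  i = 4 (α = 4): (4−1)(4−8)(4−5)(4−10) = 3·(−4)·(−1)·(−6) = −72 ≡ 5, so v_4 = 5^{−1} = 9 (mod 11).
  i = 5 (α = 10): (10−1)(10−8)(10−5)(10−4) = 9·2·5·6 = 540 ≡ 1, so v_5 = 1^{−1} = 1 (mod 11).
  v = [7, 7, 9, 9, 1].
Step 2: syndromes of r = [8, 4, 2, 5, 9] (all sums mod 11).
  S_0 = Σ v_i r_i = 7·8 + 7·4 + 9·2 + 9·5 + 1·9 = 156 ≡ 2.
  S_1 = Σ v_i α_i r_i = 7·1·8 + 7·8·4 + 9·5·2 + 9·4·5 + 1·10·9 = 640 ≡ 2.
  α_i^2 mod 11 = [1, 9, 3, 5, 1].
  S_2 = Σ v_i α_i^2 r_i = 7·1·8 + 7·9·4 + 9·3·2 + 9·5·5 + 1·1·9 = 596 ≡ 2.
  S = (2, 2, 2) ≠ 0, so r is not a codeword (an error is present).
Step 3: locate the error. For a single error e at position i, S_ℓ = v_i·e·α_i^ℓ, so α_err = S_1/S_0.
  S_0^{−1} = 2^{−1} = 6 (mod 11), so α_err = 2·6 = 12 ≡ 1 = α_1. Error position i = 1.
  Consistency check: S_2/S_1 = 2·6 = 12 ≡ 1 = α_err ✓ (single-error assumption holds).
Step 4: error magnitude e = S_0/v_1 = S_0·∏_{j≠1}(α_1 − α_j) = 2·8 = 16 ≡ 5 (mod 11).
Step 5: correct position 1: c_1 = r_1 − e = 8 − 5 ≡ 3 (mod 11). Hence c = [3, 4, 2, 5, 9].
  Check: interpolating c through the α_i gives m(x) = 6 + 8·x (degree < 2) with m(α_i) = c_i for every i, so c is indeed a codeword.


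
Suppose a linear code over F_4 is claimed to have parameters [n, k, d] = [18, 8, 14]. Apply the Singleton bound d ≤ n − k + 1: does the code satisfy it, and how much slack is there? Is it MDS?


Singleton RHS = n − k + 1 = 11, slack = -3, bound violated (no such code; not MDS).

Singleton bound: d ≤ n − k + 1.
Here n = 18, k = 8, so n − k + 1 = 11.
Given d = 14, check d ≤ 11: NO.
Slack = (n − k + 1) − d = -3.
The slack is negative: d = 14 exceeds n − k + 1 = 11 by 3, so the Singleton bound is violated and no linear [18, 8, 14]_4 code can exist. In particular it is not MDS (MDS requires d = n − k + 1 exactly).
Description: the claimed parameters are [18, 8, 14]_4; such a code would be impossible (violates the Singleton bound).


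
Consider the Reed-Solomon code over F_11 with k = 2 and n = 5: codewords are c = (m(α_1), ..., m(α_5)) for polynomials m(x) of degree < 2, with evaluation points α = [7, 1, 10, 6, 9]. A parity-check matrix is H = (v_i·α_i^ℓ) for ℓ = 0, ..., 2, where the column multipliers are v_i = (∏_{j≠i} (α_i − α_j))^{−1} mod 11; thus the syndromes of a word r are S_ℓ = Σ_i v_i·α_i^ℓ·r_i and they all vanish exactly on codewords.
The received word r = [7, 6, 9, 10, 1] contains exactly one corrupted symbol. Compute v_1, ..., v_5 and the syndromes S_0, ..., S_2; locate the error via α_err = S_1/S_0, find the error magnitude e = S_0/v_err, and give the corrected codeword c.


S = (9, 9, 9), error at position 2, error magnitude e = 3, c = [7, 3, 9, 10, 1].

Step 1: column multipliers v_i = (∏_{j≠i}(α_i − α_j))^{−1} mod 11.
  i = 1 (α = 7): (7−1)(7−10)(7−6)(7−9) = 6·(−3)·1·(−2) = 36 ≡ 3, so v_1 = 3^{−1} = 4 (mod 11).
  i = 2 (α = 1): (1−7)(1−10)(1−6)(1−9) = (−6)·(−9)·(−5)·(−8) = 2160 ≡ 4, so v_2 = 4^{−1} = 3 (mod 11).
  i = 3 (α = 10): (10−7)(10−1)(10−6)(10−9) = 3·9·4·1 = 108 ≡ 9, so v_3 = 9^{−1} = 5 (mod 11).
  i = 4 (α = 6): (6−7)(6−1)(6−10)(6−9) = (−1)·5·(−4)·(−3) = −60 ≡ 6, so v_4 = 6^{−1} = 2 (mod 11).
  i = 5 (α = 9): (9−7)(9−1)(9−10)(9−6) = 2·8·(−1)·3 = −48 ≡ 7, so v_5 = 7^{−1} = 8 (mod 11).
  v = [4, 3, 5, 2, 8].
Step 2: syndromes of r = [7, 6, 9, 10, 1] (all sums mod 11).
  S_0 = Σ v_i r_i = 4·7 + 3·6 + 5·9 + 2·10 + 8·1 = 119 ≡ 9.
  S_1 = Σ v_i α_i r_i = 4·7·7 + 3·1·6 + 5·10·9 + 2·6·10 + 8·9·1 = 856 ≡ 9.
  α_i^2 mod 11 = [5, 1, 1, 3, 4].
  S_2 = Σ v_i α_i^2 r_i = 4·5·7 + 3·1·6 + 5·1·9 + 2·3·10 + 8·4·1 = 295 ≡ 9.
  S = (9, 9, 9) ≠ 0, so r is not a codeword (an error is present).
Step 3: locate the error. For a single error e at position i, S_ℓ = v_i·e·α_i^ℓ, so α_err = S_1/S_0.
  S_0^{−1} = 9^{−1} = 5 (mod 11), so α_err = 9·5 = 45 ≡ 1 = α_2. Error position i = 2.
  Consistency check: S_2/S_1 = 9·5 = 45 ≡ 1 = α_err ✓ (single-error assumption holds).
Step 4: error magnitude e = S_0/v_2 = S_0·∏_{j≠2}(α_2 − α_j) = 9·4 = 36 ≡ 3 (mod 11).
Step 5: correct position 2: c_2 = r_2 − e = 6 − 3 ≡ 3 (mod 11). Hence c = [7, 3, 9, 10, 1].
  Check: interpolating c through the α_i gives m(x) = 6 + 8·x (degree < 2) with m(α_i) = c_i for every i, so c is indeed a codeword.
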